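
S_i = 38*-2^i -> [38, -76, 152, -304, 608]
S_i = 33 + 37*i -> [33, 70, 107, 144, 181]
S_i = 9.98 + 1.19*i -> [9.98, 11.17, 12.36, 13.55, 14.74]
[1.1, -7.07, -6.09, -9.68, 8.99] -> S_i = Random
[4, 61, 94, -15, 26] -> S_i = Random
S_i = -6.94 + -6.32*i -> [-6.94, -13.26, -19.58, -25.9, -32.22]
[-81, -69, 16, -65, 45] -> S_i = Random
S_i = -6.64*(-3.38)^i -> [-6.64, 22.44, -75.86, 256.4, -866.63]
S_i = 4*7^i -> [4, 28, 196, 1372, 9604]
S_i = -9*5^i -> [-9, -45, -225, -1125, -5625]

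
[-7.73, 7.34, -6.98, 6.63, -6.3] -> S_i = -7.73*(-0.95)^i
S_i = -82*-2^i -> [-82, 164, -328, 656, -1312]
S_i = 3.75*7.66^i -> [3.75, 28.72, 220.03, 1685.46, 12910.6]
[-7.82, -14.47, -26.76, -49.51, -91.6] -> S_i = -7.82*1.85^i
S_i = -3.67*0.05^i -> [-3.67, -0.18, -0.01, -0.0, -0.0]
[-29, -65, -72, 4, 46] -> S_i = Random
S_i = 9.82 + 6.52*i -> [9.82, 16.34, 22.86, 29.38, 35.9]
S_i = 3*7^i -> [3, 21, 147, 1029, 7203]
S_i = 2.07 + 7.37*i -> [2.07, 9.44, 16.81, 24.18, 31.55]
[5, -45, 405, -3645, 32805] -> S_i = 5*-9^i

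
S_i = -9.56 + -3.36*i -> [-9.56, -12.92, -16.28, -19.64, -23.0]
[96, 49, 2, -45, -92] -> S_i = 96 + -47*i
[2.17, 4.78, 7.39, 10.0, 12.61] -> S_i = 2.17 + 2.61*i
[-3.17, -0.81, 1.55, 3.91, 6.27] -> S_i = -3.17 + 2.36*i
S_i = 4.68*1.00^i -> [4.68, 4.68, 4.68, 4.68, 4.68]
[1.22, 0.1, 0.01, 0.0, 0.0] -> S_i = 1.22*0.08^i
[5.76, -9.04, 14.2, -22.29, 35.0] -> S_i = 5.76*(-1.57)^i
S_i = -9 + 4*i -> [-9, -5, -1, 3, 7]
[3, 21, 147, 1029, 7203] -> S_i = 3*7^i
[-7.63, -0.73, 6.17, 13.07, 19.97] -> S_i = -7.63 + 6.90*i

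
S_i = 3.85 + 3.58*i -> [3.85, 7.43, 11.01, 14.59, 18.17]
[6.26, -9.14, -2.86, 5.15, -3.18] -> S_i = Random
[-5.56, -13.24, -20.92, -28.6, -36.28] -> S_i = -5.56 + -7.68*i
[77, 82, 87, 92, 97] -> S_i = 77 + 5*i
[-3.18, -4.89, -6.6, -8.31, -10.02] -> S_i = -3.18 + -1.71*i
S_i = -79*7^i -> [-79, -553, -3871, -27097, -189679]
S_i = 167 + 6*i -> [167, 173, 179, 185, 191]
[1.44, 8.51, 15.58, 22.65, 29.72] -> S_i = 1.44 + 7.07*i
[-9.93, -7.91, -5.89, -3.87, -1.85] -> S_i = -9.93 + 2.02*i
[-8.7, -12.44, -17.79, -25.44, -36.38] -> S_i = -8.70*1.43^i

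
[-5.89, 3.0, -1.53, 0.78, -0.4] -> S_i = -5.89*(-0.51)^i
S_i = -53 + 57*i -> [-53, 4, 61, 118, 175]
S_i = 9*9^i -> [9, 81, 729, 6561, 59049]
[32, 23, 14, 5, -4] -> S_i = 32 + -9*i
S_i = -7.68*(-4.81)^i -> [-7.68, 36.94, -177.69, 854.67, -4110.94]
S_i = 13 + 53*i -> [13, 66, 119, 172, 225]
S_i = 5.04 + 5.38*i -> [5.04, 10.42, 15.8, 21.18, 26.56]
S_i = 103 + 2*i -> [103, 105, 107, 109, 111]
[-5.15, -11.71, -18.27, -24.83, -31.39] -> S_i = -5.15 + -6.56*i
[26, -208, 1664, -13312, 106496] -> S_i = 26*-8^i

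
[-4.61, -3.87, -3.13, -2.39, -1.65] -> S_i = -4.61 + 0.74*i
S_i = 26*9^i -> [26, 234, 2106, 18954, 170586]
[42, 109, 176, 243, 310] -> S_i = 42 + 67*i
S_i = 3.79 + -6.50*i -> [3.79, -2.71, -9.21, -15.71, -22.21]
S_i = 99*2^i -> [99, 198, 396, 792, 1584]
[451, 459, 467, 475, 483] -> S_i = 451 + 8*i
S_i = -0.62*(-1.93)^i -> [-0.62, 1.2, -2.31, 4.46, -8.6]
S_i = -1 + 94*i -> [-1, 93, 187, 281, 375]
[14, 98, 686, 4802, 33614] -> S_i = 14*7^i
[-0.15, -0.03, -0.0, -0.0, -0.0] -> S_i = -0.15*0.17^i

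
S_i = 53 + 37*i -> [53, 90, 127, 164, 201]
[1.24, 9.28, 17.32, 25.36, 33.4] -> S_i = 1.24 + 8.04*i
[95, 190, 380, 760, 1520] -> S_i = 95*2^i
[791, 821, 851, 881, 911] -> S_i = 791 + 30*i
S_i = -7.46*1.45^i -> [-7.46, -10.82, -15.68, -22.74, -32.98]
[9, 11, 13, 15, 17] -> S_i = 9 + 2*i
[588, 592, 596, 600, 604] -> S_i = 588 + 4*i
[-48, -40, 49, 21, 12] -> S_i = Random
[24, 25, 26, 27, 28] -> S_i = 24 + 1*i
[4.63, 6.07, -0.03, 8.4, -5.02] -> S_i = Random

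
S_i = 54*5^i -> [54, 270, 1350, 6750, 33750]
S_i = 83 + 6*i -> [83, 89, 95, 101, 107]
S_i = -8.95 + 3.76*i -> [-8.95, -5.19, -1.43, 2.33, 6.09]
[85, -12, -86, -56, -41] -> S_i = Random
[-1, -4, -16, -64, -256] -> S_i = -1*4^i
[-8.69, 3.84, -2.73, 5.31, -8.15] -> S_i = Random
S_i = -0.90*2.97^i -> [-0.9, -2.67, -7.94, -23.58, -70.03]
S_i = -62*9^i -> [-62, -558, -5022, -45198, -406782]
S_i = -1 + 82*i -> [-1, 81, 163, 245, 327]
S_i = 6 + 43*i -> [6, 49, 92, 135, 178]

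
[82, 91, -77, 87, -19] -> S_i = Random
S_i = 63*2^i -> [63, 126, 252, 504, 1008]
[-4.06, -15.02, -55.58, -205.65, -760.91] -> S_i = -4.06*3.70^i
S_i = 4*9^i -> [4, 36, 324, 2916, 26244]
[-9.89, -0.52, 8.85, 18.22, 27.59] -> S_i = -9.89 + 9.37*i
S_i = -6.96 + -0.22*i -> [-6.96, -7.18, -7.4, -7.62, -7.84]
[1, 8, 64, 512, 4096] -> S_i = 1*8^i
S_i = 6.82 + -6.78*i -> [6.82, 0.04, -6.74, -13.52, -20.3]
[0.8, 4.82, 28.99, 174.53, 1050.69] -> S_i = 0.80*6.02^i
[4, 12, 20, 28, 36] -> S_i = 4 + 8*i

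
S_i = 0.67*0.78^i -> [0.67, 0.52, 0.41, 0.32, 0.25]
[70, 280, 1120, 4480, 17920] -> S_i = 70*4^i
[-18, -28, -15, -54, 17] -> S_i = Random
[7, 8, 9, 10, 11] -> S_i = 7 + 1*i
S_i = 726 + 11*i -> [726, 737, 748, 759, 770]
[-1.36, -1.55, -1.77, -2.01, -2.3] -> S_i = -1.36*1.14^i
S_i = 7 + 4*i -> [7, 11, 15, 19, 23]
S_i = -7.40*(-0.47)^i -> [-7.4, 3.48, -1.63, 0.77, -0.36]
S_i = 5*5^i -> [5, 25, 125, 625, 3125]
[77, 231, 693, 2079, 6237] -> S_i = 77*3^i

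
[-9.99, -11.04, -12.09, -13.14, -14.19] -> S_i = -9.99 + -1.05*i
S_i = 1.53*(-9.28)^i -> [1.53, -14.2, 131.76, -1222.74, 11347.06]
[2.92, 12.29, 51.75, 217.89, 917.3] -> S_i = 2.92*4.21^i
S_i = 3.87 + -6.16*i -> [3.87, -2.29, -8.45, -14.61, -20.77]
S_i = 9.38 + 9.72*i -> [9.38, 19.1, 28.82, 38.54, 48.26]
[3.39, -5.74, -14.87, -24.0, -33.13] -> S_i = 3.39 + -9.13*i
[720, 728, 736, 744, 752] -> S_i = 720 + 8*i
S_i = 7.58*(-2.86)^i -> [7.58, -21.68, 62.0, -177.32, 507.15]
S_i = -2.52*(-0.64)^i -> [-2.52, 1.61, -1.03, 0.66, -0.42]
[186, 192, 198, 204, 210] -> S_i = 186 + 6*i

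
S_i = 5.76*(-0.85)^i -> [5.76, -4.9, 4.16, -3.54, 3.01]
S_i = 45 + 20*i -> [45, 65, 85, 105, 125]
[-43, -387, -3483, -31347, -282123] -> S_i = -43*9^i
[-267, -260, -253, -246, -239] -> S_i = -267 + 7*i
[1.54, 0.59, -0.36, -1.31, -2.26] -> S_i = 1.54 + -0.95*i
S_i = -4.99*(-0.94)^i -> [-4.99, 4.69, -4.41, 4.14, -3.9]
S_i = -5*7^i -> [-5, -35, -245, -1715, -12005]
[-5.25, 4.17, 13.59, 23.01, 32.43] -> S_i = -5.25 + 9.42*i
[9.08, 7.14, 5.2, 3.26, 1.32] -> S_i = 9.08 + -1.94*i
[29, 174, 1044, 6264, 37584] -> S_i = 29*6^i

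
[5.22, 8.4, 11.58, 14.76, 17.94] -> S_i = 5.22 + 3.18*i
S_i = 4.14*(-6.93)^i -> [4.14, -28.69, 198.82, -1377.84, 9548.46]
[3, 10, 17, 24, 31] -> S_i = 3 + 7*i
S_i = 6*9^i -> [6, 54, 486, 4374, 39366]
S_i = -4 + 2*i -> [-4, -2, 0, 2, 4]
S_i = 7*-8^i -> [7, -56, 448, -3584, 28672]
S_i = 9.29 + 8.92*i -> [9.29, 18.21, 27.13, 36.05, 44.97]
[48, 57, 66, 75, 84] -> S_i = 48 + 9*i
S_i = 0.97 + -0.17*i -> [0.97, 0.8, 0.63, 0.46, 0.29]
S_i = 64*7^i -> [64, 448, 3136, 21952, 153664]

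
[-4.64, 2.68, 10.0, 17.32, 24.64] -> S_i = -4.64 + 7.32*i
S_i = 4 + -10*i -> [4, -6, -16, -26, -36]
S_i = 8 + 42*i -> [8, 50, 92, 134, 176]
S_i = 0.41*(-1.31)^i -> [0.41, -0.54, 0.7, -0.92, 1.21]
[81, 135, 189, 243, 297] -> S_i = 81 + 54*i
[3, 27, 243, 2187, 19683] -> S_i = 3*9^i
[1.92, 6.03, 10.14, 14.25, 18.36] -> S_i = 1.92 + 4.11*i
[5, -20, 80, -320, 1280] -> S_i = 5*-4^i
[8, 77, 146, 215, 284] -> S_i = 8 + 69*i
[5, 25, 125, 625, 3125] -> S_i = 5*5^i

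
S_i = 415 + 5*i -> [415, 420, 425, 430, 435]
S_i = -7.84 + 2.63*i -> [-7.84, -5.21, -2.58, 0.05, 2.68]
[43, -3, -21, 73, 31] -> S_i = Random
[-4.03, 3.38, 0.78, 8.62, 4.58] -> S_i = Random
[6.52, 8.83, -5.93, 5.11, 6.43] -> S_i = Random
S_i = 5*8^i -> [5, 40, 320, 2560, 20480]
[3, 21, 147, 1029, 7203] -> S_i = 3*7^i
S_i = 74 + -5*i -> [74, 69, 64, 59, 54]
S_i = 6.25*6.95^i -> [6.25, 43.44, 301.89, 2098.14, 14582.07]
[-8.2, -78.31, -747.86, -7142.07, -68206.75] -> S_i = -8.20*9.55^i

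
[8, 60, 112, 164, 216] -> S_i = 8 + 52*i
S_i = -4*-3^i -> [-4, 12, -36, 108, -324]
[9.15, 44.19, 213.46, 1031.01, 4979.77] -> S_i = 9.15*4.83^i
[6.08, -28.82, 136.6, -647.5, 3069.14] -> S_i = 6.08*(-4.74)^i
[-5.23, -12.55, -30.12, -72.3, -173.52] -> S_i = -5.23*2.40^i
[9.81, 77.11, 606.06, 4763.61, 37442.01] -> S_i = 9.81*7.86^i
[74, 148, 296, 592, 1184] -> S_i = 74*2^i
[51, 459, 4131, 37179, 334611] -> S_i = 51*9^i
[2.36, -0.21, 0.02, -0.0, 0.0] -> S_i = 2.36*(-0.09)^i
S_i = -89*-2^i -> [-89, 178, -356, 712, -1424]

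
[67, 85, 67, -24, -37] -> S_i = Random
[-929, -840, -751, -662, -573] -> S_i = -929 + 89*i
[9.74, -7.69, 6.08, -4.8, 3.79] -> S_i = 9.74*(-0.79)^i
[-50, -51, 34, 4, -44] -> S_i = Random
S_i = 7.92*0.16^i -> [7.92, 1.27, 0.2, 0.03, 0.01]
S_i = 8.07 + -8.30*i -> [8.07, -0.23, -8.53, -16.83, -25.13]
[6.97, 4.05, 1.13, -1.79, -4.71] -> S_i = 6.97 + -2.92*i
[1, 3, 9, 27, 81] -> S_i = 1*3^i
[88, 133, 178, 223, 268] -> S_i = 88 + 45*i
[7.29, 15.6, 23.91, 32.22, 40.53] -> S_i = 7.29 + 8.31*i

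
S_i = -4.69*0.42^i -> [-4.69, -1.97, -0.83, -0.35, -0.15]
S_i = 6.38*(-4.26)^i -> [6.38, -27.18, 115.78, -493.23, 2101.16]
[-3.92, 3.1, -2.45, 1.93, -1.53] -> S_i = -3.92*(-0.79)^i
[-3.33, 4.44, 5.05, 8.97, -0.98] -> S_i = Random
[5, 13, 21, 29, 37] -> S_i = 5 + 8*i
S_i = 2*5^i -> [2, 10, 50, 250, 1250]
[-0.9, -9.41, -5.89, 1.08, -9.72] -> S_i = Random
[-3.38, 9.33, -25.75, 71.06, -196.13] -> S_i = -3.38*(-2.76)^i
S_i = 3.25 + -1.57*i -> [3.25, 1.68, 0.11, -1.46, -3.03]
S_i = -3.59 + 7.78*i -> [-3.59, 4.19, 11.97, 19.75, 27.53]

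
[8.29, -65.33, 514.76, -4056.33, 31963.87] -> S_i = 8.29*(-7.88)^i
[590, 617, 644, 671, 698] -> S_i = 590 + 27*i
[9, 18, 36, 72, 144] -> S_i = 9*2^i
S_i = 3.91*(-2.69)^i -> [3.91, -10.52, 28.29, -76.11, 204.73]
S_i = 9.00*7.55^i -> [9.0, 67.95, 513.02, 3873.32, 29243.57]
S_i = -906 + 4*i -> [-906, -902, -898, -894, -890]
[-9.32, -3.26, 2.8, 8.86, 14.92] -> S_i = -9.32 + 6.06*i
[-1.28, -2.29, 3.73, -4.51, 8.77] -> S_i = Random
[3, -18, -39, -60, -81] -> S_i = 3 + -21*i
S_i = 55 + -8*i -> [55, 47, 39, 31, 23]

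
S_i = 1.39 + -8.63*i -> [1.39, -7.24, -15.87, -24.5, -33.13]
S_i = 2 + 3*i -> [2, 5, 8, 11, 14]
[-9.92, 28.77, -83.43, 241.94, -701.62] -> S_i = -9.92*(-2.90)^i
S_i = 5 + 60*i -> [5, 65, 125, 185, 245]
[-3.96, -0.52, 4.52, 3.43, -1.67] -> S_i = Random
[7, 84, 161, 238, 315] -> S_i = 7 + 77*i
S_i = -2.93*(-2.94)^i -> [-2.93, 8.61, -25.33, 74.46, -218.91]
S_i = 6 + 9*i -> [6, 15, 24, 33, 42]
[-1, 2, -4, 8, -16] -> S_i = -1*-2^i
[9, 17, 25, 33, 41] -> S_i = 9 + 8*i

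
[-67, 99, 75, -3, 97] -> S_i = Random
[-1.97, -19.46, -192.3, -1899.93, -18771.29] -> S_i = -1.97*9.88^i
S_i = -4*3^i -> [-4, -12, -36, -108, -324]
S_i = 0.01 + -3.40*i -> [0.01, -3.39, -6.79, -10.19, -13.59]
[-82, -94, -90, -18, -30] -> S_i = Random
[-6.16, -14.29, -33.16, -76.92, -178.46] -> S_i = -6.16*2.32^i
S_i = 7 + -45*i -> [7, -38, -83, -128, -173]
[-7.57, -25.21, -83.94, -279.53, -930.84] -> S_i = -7.57*3.33^i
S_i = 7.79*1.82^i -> [7.79, 14.18, 25.8, 46.96, 85.47]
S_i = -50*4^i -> [-50, -200, -800, -3200, -12800]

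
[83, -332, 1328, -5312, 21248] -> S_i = 83*-4^i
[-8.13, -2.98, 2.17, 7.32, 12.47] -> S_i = -8.13 + 5.15*i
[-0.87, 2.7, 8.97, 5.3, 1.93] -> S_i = Random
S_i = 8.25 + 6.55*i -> [8.25, 14.8, 21.35, 27.9, 34.45]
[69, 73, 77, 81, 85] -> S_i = 69 + 4*i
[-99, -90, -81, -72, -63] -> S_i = -99 + 9*i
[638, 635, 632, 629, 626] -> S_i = 638 + -3*i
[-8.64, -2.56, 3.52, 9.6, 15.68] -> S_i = -8.64 + 6.08*i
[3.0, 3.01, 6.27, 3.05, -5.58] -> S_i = Random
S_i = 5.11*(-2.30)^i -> [5.11, -11.75, 27.03, -62.17, 143.0]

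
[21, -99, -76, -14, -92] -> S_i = Random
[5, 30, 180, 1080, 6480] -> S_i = 5*6^i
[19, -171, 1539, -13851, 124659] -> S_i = 19*-9^i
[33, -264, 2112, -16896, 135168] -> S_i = 33*-8^i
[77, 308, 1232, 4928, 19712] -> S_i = 77*4^i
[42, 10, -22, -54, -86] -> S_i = 42 + -32*i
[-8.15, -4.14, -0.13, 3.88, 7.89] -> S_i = -8.15 + 4.01*i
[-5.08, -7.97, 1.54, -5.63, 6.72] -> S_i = Random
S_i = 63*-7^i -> [63, -441, 3087, -21609, 151263]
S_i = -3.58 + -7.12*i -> [-3.58, -10.7, -17.82, -24.94, -32.06]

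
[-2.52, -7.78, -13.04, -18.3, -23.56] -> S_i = -2.52 + -5.26*i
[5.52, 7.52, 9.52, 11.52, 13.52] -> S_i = 5.52 + 2.00*i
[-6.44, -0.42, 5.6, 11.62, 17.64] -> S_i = -6.44 + 6.02*i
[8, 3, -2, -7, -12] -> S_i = 8 + -5*i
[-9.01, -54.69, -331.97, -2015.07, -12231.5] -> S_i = -9.01*6.07^i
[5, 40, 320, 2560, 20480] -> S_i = 5*8^i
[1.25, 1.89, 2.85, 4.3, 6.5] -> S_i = 1.25*1.51^i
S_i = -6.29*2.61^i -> [-6.29, -16.42, -42.85, -111.83, -291.89]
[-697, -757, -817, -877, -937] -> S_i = -697 + -60*i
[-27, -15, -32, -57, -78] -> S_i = Random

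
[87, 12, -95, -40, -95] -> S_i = Random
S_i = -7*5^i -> [-7, -35, -175, -875, -4375]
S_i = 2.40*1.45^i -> [2.4, 3.48, 5.05, 7.32, 10.61]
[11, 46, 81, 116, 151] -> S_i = 11 + 35*i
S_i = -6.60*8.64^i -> [-6.6, -57.02, -492.69, -4256.82, -36778.91]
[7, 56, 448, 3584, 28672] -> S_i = 7*8^i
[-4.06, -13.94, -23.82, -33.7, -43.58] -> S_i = -4.06 + -9.88*i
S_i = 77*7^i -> [77, 539, 3773, 26411, 184877]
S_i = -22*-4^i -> [-22, 88, -352, 1408, -5632]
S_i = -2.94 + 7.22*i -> [-2.94, 4.28, 11.5, 18.72, 25.94]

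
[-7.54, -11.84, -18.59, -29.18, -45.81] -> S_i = -7.54*1.57^i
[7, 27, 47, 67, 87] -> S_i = 7 + 20*i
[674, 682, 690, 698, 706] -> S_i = 674 + 8*i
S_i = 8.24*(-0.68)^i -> [8.24, -5.6, 3.81, -2.59, 1.76]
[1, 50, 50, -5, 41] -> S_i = Random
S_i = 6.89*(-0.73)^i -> [6.89, -5.03, 3.67, -2.68, 1.96]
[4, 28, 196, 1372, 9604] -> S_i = 4*7^i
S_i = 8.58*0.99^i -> [8.58, 8.49, 8.41, 8.33, 8.24]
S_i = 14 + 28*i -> [14, 42, 70, 98, 126]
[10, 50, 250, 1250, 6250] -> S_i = 10*5^i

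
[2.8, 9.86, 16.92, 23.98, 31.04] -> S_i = 2.80 + 7.06*i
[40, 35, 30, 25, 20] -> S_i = 40 + -5*i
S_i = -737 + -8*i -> [-737, -745, -753, -761, -769]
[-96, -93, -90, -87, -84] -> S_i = -96 + 3*i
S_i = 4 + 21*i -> [4, 25, 46, 67, 88]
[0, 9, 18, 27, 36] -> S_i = 0 + 9*i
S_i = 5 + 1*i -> [5, 6, 7, 8, 9]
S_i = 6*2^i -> [6, 12, 24, 48, 96]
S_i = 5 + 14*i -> [5, 19, 33, 47, 61]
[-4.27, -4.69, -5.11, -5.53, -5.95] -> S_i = -4.27 + -0.42*i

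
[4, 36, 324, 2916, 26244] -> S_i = 4*9^i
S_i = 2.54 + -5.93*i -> [2.54, -3.39, -9.32, -15.25, -21.18]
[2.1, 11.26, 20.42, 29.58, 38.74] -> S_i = 2.10 + 9.16*i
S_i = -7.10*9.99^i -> [-7.1, -70.93, -708.58, -7078.72, -70716.43]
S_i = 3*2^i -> [3, 6, 12, 24, 48]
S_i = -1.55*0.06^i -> [-1.55, -0.09, -0.01, -0.0, -0.0]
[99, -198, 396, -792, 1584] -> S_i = 99*-2^i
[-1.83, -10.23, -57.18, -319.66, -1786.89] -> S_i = -1.83*5.59^i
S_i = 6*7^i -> [6, 42, 294, 2058, 14406]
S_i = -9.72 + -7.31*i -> [-9.72, -17.03, -24.34, -31.65, -38.96]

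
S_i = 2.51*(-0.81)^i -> [2.51, -2.03, 1.65, -1.33, 1.08]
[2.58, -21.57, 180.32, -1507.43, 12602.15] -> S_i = 2.58*(-8.36)^i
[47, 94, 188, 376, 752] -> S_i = 47*2^i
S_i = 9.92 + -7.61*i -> [9.92, 2.31, -5.3, -12.91, -20.52]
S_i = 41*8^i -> [41, 328, 2624, 20992, 167936]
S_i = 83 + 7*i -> [83, 90, 97, 104, 111]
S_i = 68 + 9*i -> [68, 77, 86, 95, 104]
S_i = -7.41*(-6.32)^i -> [-7.41, 46.83, -295.97, 1870.55, -11821.88]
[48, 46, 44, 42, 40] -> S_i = 48 + -2*i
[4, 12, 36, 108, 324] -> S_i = 4*3^i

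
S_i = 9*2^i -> [9, 18, 36, 72, 144]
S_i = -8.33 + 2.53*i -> [-8.33, -5.8, -3.27, -0.74, 1.79]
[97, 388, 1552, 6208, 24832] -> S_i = 97*4^i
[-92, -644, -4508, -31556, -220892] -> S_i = -92*7^i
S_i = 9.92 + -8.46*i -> [9.92, 1.46, -7.0, -15.46, -23.92]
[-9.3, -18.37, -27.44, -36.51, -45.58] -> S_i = -9.30 + -9.07*i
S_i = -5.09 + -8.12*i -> [-5.09, -13.21, -21.33, -29.45, -37.57]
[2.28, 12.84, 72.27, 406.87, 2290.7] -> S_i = 2.28*5.63^i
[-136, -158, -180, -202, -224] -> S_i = -136 + -22*i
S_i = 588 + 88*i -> [588, 676, 764, 852, 940]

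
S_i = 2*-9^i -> [2, -18, 162, -1458, 13122]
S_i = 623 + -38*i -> [623, 585, 547, 509, 471]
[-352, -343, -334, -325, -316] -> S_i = -352 + 9*i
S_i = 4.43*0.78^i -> [4.43, 3.46, 2.7, 2.1, 1.64]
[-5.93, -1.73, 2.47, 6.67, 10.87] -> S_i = -5.93 + 4.20*i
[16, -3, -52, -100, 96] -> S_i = Random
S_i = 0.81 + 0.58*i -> [0.81, 1.39, 1.97, 2.55, 3.13]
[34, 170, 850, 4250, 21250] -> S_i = 34*5^i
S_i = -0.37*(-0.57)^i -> [-0.37, 0.21, -0.12, 0.07, -0.04]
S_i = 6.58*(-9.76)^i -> [6.58, -64.22, 626.8, -6117.52, 59706.99]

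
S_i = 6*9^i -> [6, 54, 486, 4374, 39366]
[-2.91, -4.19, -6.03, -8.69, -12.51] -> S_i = -2.91*1.44^i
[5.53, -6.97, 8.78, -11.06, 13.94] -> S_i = 5.53*(-1.26)^i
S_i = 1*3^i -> [1, 3, 9, 27, 81]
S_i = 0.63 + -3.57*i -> [0.63, -2.94, -6.51, -10.08, -13.65]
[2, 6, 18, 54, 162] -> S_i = 2*3^i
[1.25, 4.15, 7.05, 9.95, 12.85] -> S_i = 1.25 + 2.90*i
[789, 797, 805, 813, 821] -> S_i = 789 + 8*i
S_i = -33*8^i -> [-33, -264, -2112, -16896, -135168]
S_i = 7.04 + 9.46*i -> [7.04, 16.5, 25.96, 35.42, 44.88]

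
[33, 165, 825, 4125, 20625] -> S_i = 33*5^i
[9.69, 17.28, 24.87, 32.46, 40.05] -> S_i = 9.69 + 7.59*i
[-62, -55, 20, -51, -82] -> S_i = Random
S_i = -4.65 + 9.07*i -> [-4.65, 4.42, 13.49, 22.56, 31.63]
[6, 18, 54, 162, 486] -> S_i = 6*3^i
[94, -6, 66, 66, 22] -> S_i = Random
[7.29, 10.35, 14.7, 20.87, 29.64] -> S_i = 7.29*1.42^i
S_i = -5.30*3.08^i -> [-5.3, -16.32, -50.28, -154.86, -476.96]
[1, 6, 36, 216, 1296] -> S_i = 1*6^i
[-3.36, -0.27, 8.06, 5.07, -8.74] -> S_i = Random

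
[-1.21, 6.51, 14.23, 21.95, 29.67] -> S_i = -1.21 + 7.72*i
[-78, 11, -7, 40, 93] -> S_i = Random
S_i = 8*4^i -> [8, 32, 128, 512, 2048]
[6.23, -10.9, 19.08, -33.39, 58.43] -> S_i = 6.23*(-1.75)^i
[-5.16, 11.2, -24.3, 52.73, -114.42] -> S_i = -5.16*(-2.17)^i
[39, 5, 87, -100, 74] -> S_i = Random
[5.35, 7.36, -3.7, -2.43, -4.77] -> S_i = Random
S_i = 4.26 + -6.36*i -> [4.26, -2.1, -8.46, -14.82, -21.18]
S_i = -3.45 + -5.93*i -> [-3.45, -9.38, -15.31, -21.24, -27.17]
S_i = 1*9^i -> [1, 9, 81, 729, 6561]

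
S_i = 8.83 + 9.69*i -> [8.83, 18.52, 28.21, 37.9, 47.59]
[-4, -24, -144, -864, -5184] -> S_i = -4*6^i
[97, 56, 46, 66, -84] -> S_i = Random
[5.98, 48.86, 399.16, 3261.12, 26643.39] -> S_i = 5.98*8.17^i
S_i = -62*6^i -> [-62, -372, -2232, -13392, -80352]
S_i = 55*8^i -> [55, 440, 3520, 28160, 225280]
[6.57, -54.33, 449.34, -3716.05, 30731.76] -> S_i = 6.57*(-8.27)^i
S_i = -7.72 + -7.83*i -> [-7.72, -15.55, -23.38, -31.21, -39.04]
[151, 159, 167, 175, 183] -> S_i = 151 + 8*i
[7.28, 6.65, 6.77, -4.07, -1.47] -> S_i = Random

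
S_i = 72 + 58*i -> [72, 130, 188, 246, 304]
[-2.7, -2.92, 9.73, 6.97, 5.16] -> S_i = Random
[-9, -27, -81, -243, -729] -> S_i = -9*3^i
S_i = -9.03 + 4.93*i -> [-9.03, -4.1, 0.83, 5.76, 10.69]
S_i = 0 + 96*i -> [0, 96, 192, 288, 384]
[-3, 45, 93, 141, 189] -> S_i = -3 + 48*i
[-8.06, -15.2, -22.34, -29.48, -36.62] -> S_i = -8.06 + -7.14*i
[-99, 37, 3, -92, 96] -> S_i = Random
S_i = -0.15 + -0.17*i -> [-0.15, -0.32, -0.49, -0.66, -0.83]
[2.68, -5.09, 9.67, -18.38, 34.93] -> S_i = 2.68*(-1.90)^i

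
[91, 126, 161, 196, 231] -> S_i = 91 + 35*i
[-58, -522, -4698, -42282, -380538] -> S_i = -58*9^i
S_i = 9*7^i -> [9, 63, 441, 3087, 21609]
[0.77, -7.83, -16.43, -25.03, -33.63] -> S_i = 0.77 + -8.60*i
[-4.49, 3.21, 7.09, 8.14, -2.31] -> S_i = Random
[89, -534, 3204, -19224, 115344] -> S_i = 89*-6^i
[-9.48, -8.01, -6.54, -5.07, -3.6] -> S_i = -9.48 + 1.47*i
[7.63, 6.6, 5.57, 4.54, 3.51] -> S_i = 7.63 + -1.03*i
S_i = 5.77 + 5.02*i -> [5.77, 10.79, 15.81, 20.83, 25.85]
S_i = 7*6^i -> [7, 42, 252, 1512, 9072]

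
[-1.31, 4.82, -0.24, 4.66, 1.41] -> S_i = Random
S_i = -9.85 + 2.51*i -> [-9.85, -7.34, -4.83, -2.32, 0.19]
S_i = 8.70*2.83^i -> [8.7, 24.62, 69.68, 197.19, 558.04]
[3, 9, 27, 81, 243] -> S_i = 3*3^i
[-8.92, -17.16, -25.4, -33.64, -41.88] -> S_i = -8.92 + -8.24*i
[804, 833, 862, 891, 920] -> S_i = 804 + 29*i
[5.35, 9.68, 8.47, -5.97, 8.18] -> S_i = Random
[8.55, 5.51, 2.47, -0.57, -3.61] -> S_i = 8.55 + -3.04*i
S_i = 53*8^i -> [53, 424, 3392, 27136, 217088]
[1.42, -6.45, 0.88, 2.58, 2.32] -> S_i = Random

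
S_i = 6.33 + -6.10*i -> [6.33, 0.23, -5.87, -11.97, -18.07]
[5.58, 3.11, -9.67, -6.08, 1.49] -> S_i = Random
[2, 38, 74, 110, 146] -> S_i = 2 + 36*i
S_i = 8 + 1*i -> [8, 9, 10, 11, 12]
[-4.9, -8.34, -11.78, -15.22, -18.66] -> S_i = -4.90 + -3.44*i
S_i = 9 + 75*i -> [9, 84, 159, 234, 309]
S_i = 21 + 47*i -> [21, 68, 115, 162, 209]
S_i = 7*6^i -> [7, 42, 252, 1512, 9072]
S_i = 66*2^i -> [66, 132, 264, 528, 1056]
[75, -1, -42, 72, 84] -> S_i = Random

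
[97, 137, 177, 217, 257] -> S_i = 97 + 40*i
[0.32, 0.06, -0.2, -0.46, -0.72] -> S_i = 0.32 + -0.26*i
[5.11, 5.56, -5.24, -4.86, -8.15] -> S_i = Random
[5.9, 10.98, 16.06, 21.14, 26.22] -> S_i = 5.90 + 5.08*i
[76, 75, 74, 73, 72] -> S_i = 76 + -1*i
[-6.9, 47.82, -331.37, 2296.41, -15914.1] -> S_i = -6.90*(-6.93)^i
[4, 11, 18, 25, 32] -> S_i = 4 + 7*i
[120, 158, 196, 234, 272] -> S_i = 120 + 38*i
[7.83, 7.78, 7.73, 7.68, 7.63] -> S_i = 7.83 + -0.05*i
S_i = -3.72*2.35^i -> [-3.72, -8.74, -20.54, -48.28, -113.45]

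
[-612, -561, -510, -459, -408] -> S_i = -612 + 51*i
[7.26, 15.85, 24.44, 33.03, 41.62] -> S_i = 7.26 + 8.59*i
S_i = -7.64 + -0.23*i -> [-7.64, -7.87, -8.1, -8.33, -8.56]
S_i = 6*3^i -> [6, 18, 54, 162, 486]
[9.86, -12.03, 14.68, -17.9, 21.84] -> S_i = 9.86*(-1.22)^i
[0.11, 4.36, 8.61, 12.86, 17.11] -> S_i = 0.11 + 4.25*i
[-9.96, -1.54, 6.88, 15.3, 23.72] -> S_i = -9.96 + 8.42*i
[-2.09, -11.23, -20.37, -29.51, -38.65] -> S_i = -2.09 + -9.14*i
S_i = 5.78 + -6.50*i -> [5.78, -0.72, -7.22, -13.72, -20.22]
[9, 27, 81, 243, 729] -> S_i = 9*3^i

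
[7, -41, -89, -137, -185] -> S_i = 7 + -48*i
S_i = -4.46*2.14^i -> [-4.46, -9.54, -20.43, -43.71, -93.54]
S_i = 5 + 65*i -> [5, 70, 135, 200, 265]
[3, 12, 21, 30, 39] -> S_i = 3 + 9*i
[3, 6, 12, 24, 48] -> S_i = 3*2^i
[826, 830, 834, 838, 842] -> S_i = 826 + 4*i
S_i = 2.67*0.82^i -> [2.67, 2.19, 1.8, 1.47, 1.21]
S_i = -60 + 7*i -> [-60, -53, -46, -39, -32]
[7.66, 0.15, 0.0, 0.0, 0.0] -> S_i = 7.66*0.02^i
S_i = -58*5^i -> [-58, -290, -1450, -7250, -36250]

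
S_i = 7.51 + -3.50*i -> [7.51, 4.01, 0.51, -2.99, -6.49]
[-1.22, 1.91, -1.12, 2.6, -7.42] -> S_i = Random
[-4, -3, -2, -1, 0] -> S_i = -4 + 1*i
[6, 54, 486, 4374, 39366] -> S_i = 6*9^i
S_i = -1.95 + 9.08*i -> [-1.95, 7.13, 16.21, 25.29, 34.37]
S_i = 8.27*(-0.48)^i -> [8.27, -3.97, 1.91, -0.91, 0.44]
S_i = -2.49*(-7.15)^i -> [-2.49, 17.8, -127.3, 910.16, -6507.64]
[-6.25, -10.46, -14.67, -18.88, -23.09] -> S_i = -6.25 + -4.21*i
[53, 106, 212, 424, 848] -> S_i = 53*2^i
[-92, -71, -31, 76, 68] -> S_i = Random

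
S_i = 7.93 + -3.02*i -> [7.93, 4.91, 1.89, -1.13, -4.15]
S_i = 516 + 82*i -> [516, 598, 680, 762, 844]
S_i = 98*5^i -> [98, 490, 2450, 12250, 61250]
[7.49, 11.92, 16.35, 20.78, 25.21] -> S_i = 7.49 + 4.43*i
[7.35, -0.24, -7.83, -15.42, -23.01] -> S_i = 7.35 + -7.59*i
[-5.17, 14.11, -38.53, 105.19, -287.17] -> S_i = -5.17*(-2.73)^i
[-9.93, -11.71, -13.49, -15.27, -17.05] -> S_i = -9.93 + -1.78*i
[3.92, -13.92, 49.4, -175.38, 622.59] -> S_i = 3.92*(-3.55)^i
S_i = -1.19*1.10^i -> [-1.19, -1.31, -1.44, -1.58, -1.74]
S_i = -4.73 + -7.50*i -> [-4.73, -12.23, -19.73, -27.23, -34.73]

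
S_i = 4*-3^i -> [4, -12, 36, -108, 324]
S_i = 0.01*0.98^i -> [0.01, 0.01, 0.01, 0.01, 0.01]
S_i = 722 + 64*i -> [722, 786, 850, 914, 978]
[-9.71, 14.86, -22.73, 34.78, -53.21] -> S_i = -9.71*(-1.53)^i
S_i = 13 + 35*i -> [13, 48, 83, 118, 153]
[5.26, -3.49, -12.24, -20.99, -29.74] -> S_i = 5.26 + -8.75*i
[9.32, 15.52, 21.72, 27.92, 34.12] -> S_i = 9.32 + 6.20*i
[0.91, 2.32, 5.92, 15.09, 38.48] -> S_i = 0.91*2.55^i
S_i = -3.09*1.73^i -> [-3.09, -5.35, -9.25, -16.0, -27.68]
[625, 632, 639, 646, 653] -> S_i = 625 + 7*i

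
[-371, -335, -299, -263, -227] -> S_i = -371 + 36*i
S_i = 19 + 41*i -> [19, 60, 101, 142, 183]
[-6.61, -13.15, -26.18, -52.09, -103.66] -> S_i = -6.61*1.99^i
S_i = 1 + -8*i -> [1, -7, -15, -23, -31]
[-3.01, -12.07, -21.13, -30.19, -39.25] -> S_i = -3.01 + -9.06*i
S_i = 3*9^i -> [3, 27, 243, 2187, 19683]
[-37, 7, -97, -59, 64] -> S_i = Random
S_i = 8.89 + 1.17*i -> [8.89, 10.06, 11.23, 12.4, 13.57]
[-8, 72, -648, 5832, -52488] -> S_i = -8*-9^i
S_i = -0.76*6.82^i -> [-0.76, -5.18, -35.35, -241.08, -1644.19]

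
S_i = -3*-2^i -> [-3, 6, -12, 24, -48]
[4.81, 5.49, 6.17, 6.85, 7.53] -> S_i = 4.81 + 0.68*i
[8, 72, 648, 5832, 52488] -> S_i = 8*9^i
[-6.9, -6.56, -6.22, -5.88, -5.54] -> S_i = -6.90 + 0.34*i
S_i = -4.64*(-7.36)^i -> [-4.64, 34.15, -251.35, 1849.91, -13615.36]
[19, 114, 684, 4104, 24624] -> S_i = 19*6^i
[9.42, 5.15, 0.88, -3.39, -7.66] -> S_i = 9.42 + -4.27*i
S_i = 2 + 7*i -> [2, 9, 16, 23, 30]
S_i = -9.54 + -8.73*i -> [-9.54, -18.27, -27.0, -35.73, -44.46]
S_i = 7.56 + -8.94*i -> [7.56, -1.38, -10.32, -19.26, -28.2]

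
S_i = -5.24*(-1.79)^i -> [-5.24, 9.38, -16.79, 30.05, -53.8]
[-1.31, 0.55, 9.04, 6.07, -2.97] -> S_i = Random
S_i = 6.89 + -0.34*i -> [6.89, 6.55, 6.21, 5.87, 5.53]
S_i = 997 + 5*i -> [997, 1002, 1007, 1012, 1017]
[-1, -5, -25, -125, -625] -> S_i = -1*5^i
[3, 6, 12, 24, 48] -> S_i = 3*2^i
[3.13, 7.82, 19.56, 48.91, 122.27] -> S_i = 3.13*2.50^i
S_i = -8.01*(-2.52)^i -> [-8.01, 20.19, -50.87, 128.18, -323.02]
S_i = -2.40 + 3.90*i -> [-2.4, 1.5, 5.4, 9.3, 13.2]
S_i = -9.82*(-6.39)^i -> [-9.82, 62.75, -400.97, 2562.21, -16372.5]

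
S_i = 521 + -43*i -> [521, 478, 435, 392, 349]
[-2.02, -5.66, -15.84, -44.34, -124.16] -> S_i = -2.02*2.80^i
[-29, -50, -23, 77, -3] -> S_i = Random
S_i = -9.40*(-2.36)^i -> [-9.4, 22.18, -52.35, 123.56, -291.59]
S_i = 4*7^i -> [4, 28, 196, 1372, 9604]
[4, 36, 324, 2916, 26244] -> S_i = 4*9^i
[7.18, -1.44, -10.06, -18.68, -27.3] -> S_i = 7.18 + -8.62*i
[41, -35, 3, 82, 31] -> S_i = Random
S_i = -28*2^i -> [-28, -56, -112, -224, -448]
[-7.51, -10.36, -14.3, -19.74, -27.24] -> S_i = -7.51*1.38^i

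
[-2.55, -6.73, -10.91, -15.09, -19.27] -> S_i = -2.55 + -4.18*i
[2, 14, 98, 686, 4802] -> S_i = 2*7^i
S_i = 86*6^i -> [86, 516, 3096, 18576, 111456]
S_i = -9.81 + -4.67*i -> [-9.81, -14.48, -19.15, -23.82, -28.49]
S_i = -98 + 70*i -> [-98, -28, 42, 112, 182]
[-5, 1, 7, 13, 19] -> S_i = -5 + 6*i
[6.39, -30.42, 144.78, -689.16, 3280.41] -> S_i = 6.39*(-4.76)^i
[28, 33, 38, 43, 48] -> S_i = 28 + 5*i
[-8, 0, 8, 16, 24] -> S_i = -8 + 8*i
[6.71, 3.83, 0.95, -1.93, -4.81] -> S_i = 6.71 + -2.88*i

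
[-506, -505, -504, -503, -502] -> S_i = -506 + 1*i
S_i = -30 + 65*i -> [-30, 35, 100, 165, 230]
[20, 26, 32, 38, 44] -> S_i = 20 + 6*i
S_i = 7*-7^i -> [7, -49, 343, -2401, 16807]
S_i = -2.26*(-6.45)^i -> [-2.26, 14.58, -94.02, 606.44, -3911.54]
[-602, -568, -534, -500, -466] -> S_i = -602 + 34*i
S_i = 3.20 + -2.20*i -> [3.2, 1.0, -1.2, -3.4, -5.6]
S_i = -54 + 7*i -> [-54, -47, -40, -33, -26]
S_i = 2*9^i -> [2, 18, 162, 1458, 13122]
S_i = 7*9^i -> [7, 63, 567, 5103, 45927]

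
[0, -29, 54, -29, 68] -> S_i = Random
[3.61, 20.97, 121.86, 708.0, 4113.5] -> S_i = 3.61*5.81^i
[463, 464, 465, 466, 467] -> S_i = 463 + 1*i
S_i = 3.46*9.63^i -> [3.46, 33.32, 320.87, 3089.97, 29756.46]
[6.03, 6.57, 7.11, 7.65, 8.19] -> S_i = 6.03 + 0.54*i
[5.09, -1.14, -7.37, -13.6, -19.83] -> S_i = 5.09 + -6.23*i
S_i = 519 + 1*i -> [519, 520, 521, 522, 523]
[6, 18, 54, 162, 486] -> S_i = 6*3^i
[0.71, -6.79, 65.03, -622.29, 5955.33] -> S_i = 0.71*(-9.57)^i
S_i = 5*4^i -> [5, 20, 80, 320, 1280]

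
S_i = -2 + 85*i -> [-2, 83, 168, 253, 338]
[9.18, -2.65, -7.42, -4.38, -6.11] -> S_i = Random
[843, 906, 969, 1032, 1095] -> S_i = 843 + 63*i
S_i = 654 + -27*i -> [654, 627, 600, 573, 546]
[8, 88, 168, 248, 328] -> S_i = 8 + 80*i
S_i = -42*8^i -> [-42, -336, -2688, -21504, -172032]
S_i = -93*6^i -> [-93, -558, -3348, -20088, -120528]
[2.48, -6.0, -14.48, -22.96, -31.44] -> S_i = 2.48 + -8.48*i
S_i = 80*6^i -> [80, 480, 2880, 17280, 103680]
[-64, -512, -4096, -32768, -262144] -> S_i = -64*8^i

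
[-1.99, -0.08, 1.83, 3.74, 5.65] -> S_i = -1.99 + 1.91*i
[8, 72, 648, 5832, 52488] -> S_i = 8*9^i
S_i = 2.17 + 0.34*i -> [2.17, 2.51, 2.85, 3.19, 3.53]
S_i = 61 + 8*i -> [61, 69, 77, 85, 93]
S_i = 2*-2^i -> [2, -4, 8, -16, 32]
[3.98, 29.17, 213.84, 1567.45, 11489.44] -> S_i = 3.98*7.33^i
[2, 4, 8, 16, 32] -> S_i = 2*2^i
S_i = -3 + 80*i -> [-3, 77, 157, 237, 317]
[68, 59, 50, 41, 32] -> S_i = 68 + -9*i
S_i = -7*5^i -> [-7, -35, -175, -875, -4375]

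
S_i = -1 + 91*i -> [-1, 90, 181, 272, 363]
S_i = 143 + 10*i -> [143, 153, 163, 173, 183]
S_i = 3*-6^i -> [3, -18, 108, -648, 3888]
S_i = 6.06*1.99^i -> [6.06, 12.06, 24.0, 47.76, 95.04]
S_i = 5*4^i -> [5, 20, 80, 320, 1280]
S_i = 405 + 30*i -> [405, 435, 465, 495, 525]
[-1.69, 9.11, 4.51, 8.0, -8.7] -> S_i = Random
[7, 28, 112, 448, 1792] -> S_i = 7*4^i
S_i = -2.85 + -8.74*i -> [-2.85, -11.59, -20.33, -29.07, -37.81]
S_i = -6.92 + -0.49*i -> [-6.92, -7.41, -7.9, -8.39, -8.88]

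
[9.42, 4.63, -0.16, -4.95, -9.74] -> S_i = 9.42 + -4.79*i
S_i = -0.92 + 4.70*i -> [-0.92, 3.78, 8.48, 13.18, 17.88]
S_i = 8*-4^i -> [8, -32, 128, -512, 2048]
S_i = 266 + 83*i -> [266, 349, 432, 515, 598]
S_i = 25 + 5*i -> [25, 30, 35, 40, 45]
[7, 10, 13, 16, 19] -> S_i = 7 + 3*i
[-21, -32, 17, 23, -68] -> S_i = Random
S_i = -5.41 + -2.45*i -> [-5.41, -7.86, -10.31, -12.76, -15.21]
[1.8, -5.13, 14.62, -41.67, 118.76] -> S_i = 1.80*(-2.85)^i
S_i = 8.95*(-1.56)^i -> [8.95, -13.96, 21.78, -33.98, 53.01]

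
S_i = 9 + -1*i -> [9, 8, 7, 6, 5]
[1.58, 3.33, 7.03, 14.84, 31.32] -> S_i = 1.58*2.11^i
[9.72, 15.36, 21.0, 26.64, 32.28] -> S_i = 9.72 + 5.64*i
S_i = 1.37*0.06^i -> [1.37, 0.08, 0.0, 0.0, 0.0]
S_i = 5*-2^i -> [5, -10, 20, -40, 80]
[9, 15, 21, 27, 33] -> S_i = 9 + 6*i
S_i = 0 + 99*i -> [0, 99, 198, 297, 396]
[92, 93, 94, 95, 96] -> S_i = 92 + 1*i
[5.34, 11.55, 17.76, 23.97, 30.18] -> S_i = 5.34 + 6.21*i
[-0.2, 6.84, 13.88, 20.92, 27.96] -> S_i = -0.20 + 7.04*i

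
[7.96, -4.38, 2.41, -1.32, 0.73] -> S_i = 7.96*(-0.55)^i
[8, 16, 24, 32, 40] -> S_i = 8 + 8*i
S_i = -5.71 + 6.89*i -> [-5.71, 1.18, 8.07, 14.96, 21.85]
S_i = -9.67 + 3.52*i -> [-9.67, -6.15, -2.63, 0.89, 4.41]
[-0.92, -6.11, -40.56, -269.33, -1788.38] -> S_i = -0.92*6.64^i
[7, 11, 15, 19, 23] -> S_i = 7 + 4*i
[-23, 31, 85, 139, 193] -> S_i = -23 + 54*i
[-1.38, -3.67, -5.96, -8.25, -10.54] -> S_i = -1.38 + -2.29*i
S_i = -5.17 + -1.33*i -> [-5.17, -6.5, -7.83, -9.16, -10.49]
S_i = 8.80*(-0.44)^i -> [8.8, -3.87, 1.7, -0.75, 0.33]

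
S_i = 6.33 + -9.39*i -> [6.33, -3.06, -12.45, -21.84, -31.23]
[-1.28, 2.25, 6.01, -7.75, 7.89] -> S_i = Random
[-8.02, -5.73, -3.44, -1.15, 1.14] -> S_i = -8.02 + 2.29*i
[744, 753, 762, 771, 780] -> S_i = 744 + 9*i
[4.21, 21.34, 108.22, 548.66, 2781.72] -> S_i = 4.21*5.07^i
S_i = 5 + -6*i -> [5, -1, -7, -13, -19]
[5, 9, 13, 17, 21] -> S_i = 5 + 4*i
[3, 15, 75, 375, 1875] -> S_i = 3*5^i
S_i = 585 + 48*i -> [585, 633, 681, 729, 777]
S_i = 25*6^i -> [25, 150, 900, 5400, 32400]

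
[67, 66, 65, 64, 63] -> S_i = 67 + -1*i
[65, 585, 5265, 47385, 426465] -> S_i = 65*9^i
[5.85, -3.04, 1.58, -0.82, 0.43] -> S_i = 5.85*(-0.52)^i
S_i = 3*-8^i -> [3, -24, 192, -1536, 12288]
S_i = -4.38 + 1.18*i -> [-4.38, -3.2, -2.02, -0.84, 0.34]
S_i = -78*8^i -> [-78, -624, -4992, -39936, -319488]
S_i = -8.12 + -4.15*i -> [-8.12, -12.27, -16.42, -20.57, -24.72]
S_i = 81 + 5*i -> [81, 86, 91, 96, 101]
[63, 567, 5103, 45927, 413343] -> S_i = 63*9^i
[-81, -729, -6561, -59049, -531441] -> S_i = -81*9^i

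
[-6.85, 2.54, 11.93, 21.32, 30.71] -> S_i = -6.85 + 9.39*i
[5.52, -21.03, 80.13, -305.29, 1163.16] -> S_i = 5.52*(-3.81)^i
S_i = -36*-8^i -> [-36, 288, -2304, 18432, -147456]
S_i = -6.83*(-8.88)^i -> [-6.83, 60.65, -538.58, 4782.55, -42469.05]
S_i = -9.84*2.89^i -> [-9.84, -28.44, -82.18, -237.51, -686.41]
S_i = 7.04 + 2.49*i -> [7.04, 9.53, 12.02, 14.51, 17.0]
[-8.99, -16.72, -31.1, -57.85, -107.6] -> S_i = -8.99*1.86^i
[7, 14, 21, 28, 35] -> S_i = 7 + 7*i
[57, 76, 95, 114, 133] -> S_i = 57 + 19*i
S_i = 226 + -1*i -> [226, 225, 224, 223, 222]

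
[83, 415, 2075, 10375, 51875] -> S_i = 83*5^i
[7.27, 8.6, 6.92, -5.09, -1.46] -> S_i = Random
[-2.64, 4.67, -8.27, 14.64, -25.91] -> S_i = -2.64*(-1.77)^i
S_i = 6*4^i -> [6, 24, 96, 384, 1536]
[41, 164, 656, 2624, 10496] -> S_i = 41*4^i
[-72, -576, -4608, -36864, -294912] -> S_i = -72*8^i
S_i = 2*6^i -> [2, 12, 72, 432, 2592]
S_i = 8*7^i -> [8, 56, 392, 2744, 19208]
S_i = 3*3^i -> [3, 9, 27, 81, 243]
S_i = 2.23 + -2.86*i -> [2.23, -0.63, -3.49, -6.35, -9.21]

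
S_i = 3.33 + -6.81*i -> [3.33, -3.48, -10.29, -17.1, -23.91]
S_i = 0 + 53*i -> [0, 53, 106, 159, 212]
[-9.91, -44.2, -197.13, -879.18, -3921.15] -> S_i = -9.91*4.46^i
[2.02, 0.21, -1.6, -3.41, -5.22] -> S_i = 2.02 + -1.81*i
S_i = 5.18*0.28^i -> [5.18, 1.45, 0.41, 0.11, 0.03]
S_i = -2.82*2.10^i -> [-2.82, -5.92, -12.44, -26.12, -54.84]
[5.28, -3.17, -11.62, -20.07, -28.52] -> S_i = 5.28 + -8.45*i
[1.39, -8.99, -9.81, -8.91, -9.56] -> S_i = Random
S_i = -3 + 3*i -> [-3, 0, 3, 6, 9]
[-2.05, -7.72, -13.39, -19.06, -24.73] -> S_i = -2.05 + -5.67*i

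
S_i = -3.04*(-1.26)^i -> [-3.04, 3.83, -4.83, 6.08, -7.66]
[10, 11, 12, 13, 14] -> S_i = 10 + 1*i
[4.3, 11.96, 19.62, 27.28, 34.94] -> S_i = 4.30 + 7.66*i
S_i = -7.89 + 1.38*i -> [-7.89, -6.51, -5.13, -3.75, -2.37]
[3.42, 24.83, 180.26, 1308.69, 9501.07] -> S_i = 3.42*7.26^i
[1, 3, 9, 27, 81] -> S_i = 1*3^i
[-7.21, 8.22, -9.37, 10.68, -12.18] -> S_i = -7.21*(-1.14)^i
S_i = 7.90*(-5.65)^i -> [7.9, -44.64, 252.19, -1424.86, 8050.46]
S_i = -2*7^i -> [-2, -14, -98, -686, -4802]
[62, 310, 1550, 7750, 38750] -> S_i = 62*5^i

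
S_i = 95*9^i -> [95, 855, 7695, 69255, 623295]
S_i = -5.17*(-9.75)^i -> [-5.17, 50.41, -491.47, 4791.86, -46720.66]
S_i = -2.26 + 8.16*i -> [-2.26, 5.9, 14.06, 22.22, 30.38]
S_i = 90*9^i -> [90, 810, 7290, 65610, 590490]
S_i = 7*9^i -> [7, 63, 567, 5103, 45927]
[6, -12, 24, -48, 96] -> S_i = 6*-2^i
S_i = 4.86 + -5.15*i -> [4.86, -0.29, -5.44, -10.59, -15.74]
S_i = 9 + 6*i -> [9, 15, 21, 27, 33]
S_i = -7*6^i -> [-7, -42, -252, -1512, -9072]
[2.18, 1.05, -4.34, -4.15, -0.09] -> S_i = Random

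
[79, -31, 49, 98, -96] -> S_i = Random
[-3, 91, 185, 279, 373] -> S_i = -3 + 94*i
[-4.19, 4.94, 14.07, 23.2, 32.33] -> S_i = -4.19 + 9.13*i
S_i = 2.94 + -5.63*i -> [2.94, -2.69, -8.32, -13.95, -19.58]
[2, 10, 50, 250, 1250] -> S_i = 2*5^i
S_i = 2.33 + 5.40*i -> [2.33, 7.73, 13.13, 18.53, 23.93]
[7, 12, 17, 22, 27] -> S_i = 7 + 5*i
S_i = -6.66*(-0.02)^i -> [-6.66, 0.13, -0.0, 0.0, -0.0]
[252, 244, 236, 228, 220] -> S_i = 252 + -8*i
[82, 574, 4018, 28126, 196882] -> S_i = 82*7^i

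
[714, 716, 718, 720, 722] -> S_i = 714 + 2*i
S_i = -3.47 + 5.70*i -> [-3.47, 2.23, 7.93, 13.63, 19.33]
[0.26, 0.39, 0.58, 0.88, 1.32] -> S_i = 0.26*1.50^i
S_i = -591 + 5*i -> [-591, -586, -581, -576, -571]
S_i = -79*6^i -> [-79, -474, -2844, -17064, -102384]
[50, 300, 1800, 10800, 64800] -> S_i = 50*6^i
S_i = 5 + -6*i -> [5, -1, -7, -13, -19]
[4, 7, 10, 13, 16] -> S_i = 4 + 3*i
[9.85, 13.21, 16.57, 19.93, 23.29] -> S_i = 9.85 + 3.36*i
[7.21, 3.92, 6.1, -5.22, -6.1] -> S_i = Random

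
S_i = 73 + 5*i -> [73, 78, 83, 88, 93]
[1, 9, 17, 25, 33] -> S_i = 1 + 8*i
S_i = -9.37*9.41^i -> [-9.37, -88.17, -829.7, -7807.44, -73467.98]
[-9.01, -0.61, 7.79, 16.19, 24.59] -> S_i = -9.01 + 8.40*i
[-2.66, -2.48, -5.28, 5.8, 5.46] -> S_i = Random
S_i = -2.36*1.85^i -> [-2.36, -4.37, -8.08, -14.94, -27.64]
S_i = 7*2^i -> [7, 14, 28, 56, 112]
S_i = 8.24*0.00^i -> [8.24, 0.0, 0.0, 0.0, 0.0]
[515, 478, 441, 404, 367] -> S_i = 515 + -37*i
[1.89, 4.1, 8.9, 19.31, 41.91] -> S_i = 1.89*2.17^i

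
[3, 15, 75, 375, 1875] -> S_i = 3*5^i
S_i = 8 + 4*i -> [8, 12, 16, 20, 24]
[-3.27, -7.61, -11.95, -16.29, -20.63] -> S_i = -3.27 + -4.34*i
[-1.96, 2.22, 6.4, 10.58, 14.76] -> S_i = -1.96 + 4.18*i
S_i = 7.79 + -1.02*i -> [7.79, 6.77, 5.75, 4.73, 3.71]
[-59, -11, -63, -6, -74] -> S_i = Random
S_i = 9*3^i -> [9, 27, 81, 243, 729]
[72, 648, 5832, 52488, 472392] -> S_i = 72*9^i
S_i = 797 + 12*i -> [797, 809, 821, 833, 845]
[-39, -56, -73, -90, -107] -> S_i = -39 + -17*i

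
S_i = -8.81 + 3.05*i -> [-8.81, -5.76, -2.71, 0.34, 3.39]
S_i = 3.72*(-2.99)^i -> [3.72, -11.12, 33.26, -99.44, 297.32]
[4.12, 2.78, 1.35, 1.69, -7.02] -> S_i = Random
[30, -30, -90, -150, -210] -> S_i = 30 + -60*i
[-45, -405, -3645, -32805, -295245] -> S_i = -45*9^i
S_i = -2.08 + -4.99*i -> [-2.08, -7.07, -12.06, -17.05, -22.04]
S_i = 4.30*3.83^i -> [4.3, 16.47, 63.08, 241.58, 925.26]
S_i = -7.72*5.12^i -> [-7.72, -39.53, -202.38, -1036.16, -5305.14]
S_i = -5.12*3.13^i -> [-5.12, -16.03, -50.16, -157.0, -491.41]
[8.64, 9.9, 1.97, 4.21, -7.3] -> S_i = Random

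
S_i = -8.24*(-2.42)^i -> [-8.24, 19.94, -48.26, 116.78, -282.61]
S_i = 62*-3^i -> [62, -186, 558, -1674, 5022]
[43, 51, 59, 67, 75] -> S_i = 43 + 8*i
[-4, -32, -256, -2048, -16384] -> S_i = -4*8^i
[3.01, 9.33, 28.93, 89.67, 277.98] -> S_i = 3.01*3.10^i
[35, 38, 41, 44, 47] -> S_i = 35 + 3*i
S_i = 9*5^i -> [9, 45, 225, 1125, 5625]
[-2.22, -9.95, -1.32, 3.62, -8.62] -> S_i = Random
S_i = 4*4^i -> [4, 16, 64, 256, 1024]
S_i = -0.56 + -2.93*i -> [-0.56, -3.49, -6.42, -9.35, -12.28]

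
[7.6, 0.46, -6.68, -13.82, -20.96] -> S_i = 7.60 + -7.14*i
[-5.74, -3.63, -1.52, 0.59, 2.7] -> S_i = -5.74 + 2.11*i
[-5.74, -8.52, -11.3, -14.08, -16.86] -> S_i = -5.74 + -2.78*i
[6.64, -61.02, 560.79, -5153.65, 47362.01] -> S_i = 6.64*(-9.19)^i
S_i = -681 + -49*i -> [-681, -730, -779, -828, -877]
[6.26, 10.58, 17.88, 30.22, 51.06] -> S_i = 6.26*1.69^i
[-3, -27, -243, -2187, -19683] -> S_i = -3*9^i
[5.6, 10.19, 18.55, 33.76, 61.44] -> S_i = 5.60*1.82^i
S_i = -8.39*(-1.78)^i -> [-8.39, 14.93, -26.58, 47.32, -84.23]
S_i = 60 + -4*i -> [60, 56, 52, 48, 44]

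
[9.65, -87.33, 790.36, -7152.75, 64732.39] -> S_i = 9.65*(-9.05)^i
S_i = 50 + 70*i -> [50, 120, 190, 260, 330]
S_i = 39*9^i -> [39, 351, 3159, 28431, 255879]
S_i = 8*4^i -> [8, 32, 128, 512, 2048]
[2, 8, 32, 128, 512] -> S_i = 2*4^i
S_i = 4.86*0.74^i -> [4.86, 3.6, 2.66, 1.97, 1.46]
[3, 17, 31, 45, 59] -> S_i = 3 + 14*i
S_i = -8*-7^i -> [-8, 56, -392, 2744, -19208]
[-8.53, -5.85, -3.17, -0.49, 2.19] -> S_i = -8.53 + 2.68*i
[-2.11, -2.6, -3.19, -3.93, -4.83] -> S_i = -2.11*1.23^i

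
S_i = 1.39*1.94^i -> [1.39, 2.7, 5.23, 10.15, 19.69]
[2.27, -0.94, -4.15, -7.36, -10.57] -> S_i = 2.27 + -3.21*i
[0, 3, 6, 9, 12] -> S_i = 0 + 3*i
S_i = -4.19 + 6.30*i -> [-4.19, 2.11, 8.41, 14.71, 21.01]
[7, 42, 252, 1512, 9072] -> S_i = 7*6^i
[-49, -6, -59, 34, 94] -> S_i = Random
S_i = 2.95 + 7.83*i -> [2.95, 10.78, 18.61, 26.44, 34.27]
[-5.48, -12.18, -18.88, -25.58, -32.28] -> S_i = -5.48 + -6.70*i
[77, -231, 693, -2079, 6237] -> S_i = 77*-3^i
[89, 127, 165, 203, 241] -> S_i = 89 + 38*i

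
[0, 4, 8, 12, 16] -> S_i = 0 + 4*i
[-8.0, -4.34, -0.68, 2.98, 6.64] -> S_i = -8.00 + 3.66*i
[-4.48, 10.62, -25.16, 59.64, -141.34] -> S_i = -4.48*(-2.37)^i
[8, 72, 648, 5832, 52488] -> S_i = 8*9^i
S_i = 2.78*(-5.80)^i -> [2.78, -16.12, 93.52, -542.41, 3145.99]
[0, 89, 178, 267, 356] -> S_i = 0 + 89*i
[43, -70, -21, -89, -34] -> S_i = Random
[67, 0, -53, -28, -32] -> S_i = Random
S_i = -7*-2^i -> [-7, 14, -28, 56, -112]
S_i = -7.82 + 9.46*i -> [-7.82, 1.64, 11.1, 20.56, 30.02]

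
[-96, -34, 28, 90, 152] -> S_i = -96 + 62*i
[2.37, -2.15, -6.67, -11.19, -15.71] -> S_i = 2.37 + -4.52*i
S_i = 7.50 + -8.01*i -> [7.5, -0.51, -8.52, -16.53, -24.54]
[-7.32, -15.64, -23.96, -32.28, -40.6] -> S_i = -7.32 + -8.32*i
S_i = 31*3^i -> [31, 93, 279, 837, 2511]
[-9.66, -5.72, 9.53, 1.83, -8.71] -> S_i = Random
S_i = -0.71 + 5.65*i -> [-0.71, 4.94, 10.59, 16.24, 21.89]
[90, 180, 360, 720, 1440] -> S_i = 90*2^i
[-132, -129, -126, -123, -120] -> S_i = -132 + 3*i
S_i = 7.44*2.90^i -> [7.44, 21.58, 62.57, 181.45, 526.22]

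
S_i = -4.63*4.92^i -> [-4.63, -22.78, -112.08, -551.41, -2712.95]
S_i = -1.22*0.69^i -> [-1.22, -0.84, -0.58, -0.4, -0.28]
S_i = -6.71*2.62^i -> [-6.71, -17.58, -46.06, -120.68, -316.18]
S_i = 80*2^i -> [80, 160, 320, 640, 1280]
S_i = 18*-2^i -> [18, -36, 72, -144, 288]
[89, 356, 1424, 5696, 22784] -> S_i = 89*4^i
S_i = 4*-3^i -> [4, -12, 36, -108, 324]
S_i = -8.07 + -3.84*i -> [-8.07, -11.91, -15.75, -19.59, -23.43]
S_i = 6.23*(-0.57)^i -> [6.23, -3.55, 2.02, -1.15, 0.66]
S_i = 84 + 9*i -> [84, 93, 102, 111, 120]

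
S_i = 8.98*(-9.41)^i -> [8.98, -84.5, 795.16, -7482.47, 70410.08]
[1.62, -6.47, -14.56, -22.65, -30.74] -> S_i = 1.62 + -8.09*i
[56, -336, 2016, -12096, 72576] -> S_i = 56*-6^i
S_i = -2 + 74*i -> [-2, 72, 146, 220, 294]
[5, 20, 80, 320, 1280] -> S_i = 5*4^i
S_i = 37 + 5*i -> [37, 42, 47, 52, 57]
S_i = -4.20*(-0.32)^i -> [-4.2, 1.34, -0.43, 0.14, -0.04]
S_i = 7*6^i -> [7, 42, 252, 1512, 9072]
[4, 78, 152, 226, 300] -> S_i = 4 + 74*i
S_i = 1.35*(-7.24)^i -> [1.35, -9.77, 70.76, -512.33, 3709.27]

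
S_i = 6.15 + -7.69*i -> [6.15, -1.54, -9.23, -16.92, -24.61]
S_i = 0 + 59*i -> [0, 59, 118, 177, 236]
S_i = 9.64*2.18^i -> [9.64, 21.02, 45.81, 99.87, 217.72]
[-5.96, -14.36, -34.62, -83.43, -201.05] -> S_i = -5.96*2.41^i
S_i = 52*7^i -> [52, 364, 2548, 17836, 124852]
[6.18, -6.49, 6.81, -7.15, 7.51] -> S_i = 6.18*(-1.05)^i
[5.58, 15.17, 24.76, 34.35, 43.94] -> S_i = 5.58 + 9.59*i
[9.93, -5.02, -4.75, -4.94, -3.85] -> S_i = Random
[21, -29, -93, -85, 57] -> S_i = Random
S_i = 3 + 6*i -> [3, 9, 15, 21, 27]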